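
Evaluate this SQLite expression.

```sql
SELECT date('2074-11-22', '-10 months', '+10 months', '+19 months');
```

Adding -10 months to 2074-11-22 gives 2074-01-22.
Adding +10 months to 2074-01-22 gives 2074-11-22.
Adding +19 months to 2074-11-22 gives 2076-06-22.

2076-06-22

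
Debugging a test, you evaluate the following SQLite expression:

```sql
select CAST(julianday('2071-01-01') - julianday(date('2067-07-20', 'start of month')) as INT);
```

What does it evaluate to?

`start of month` rewinds 2067-07-20 to 2067-07-01.
30 days remain in July 2067 after the 1st (31 − 1).
Full months from August 2067 through December 2070 contribute their day counts.
Then 1 day into January 2071.
Total: 30 + 31 + 30 + 31 + 30 + 31 + 31 + 29 + 31 + 30 + 31 + 30 + 31 + 31 + 30 + 31 + 30 + 31 + 31 + 28 + 31 + 30 + 31 + 30 + 31 + 31 + 30 + 31 + 30 + 31 + 31 + 28 + 31 + 30 + 31 + 30 + 31 + 31 + 30 + 31 + 30 + 31 + 1 = 1280.

1280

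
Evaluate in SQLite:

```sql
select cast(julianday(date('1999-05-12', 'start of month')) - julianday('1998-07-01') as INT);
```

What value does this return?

`start of month` rewinds 1999-05-12 to 1999-05-01.
30 days remain in July 1998 after the 1st (31 − 1).
Full months from August 1998 through April 1999 contribute their day counts.
Then 1 day into May 1999.
Total: 30 + 31 + 30 + 31 + 30 + 31 + 31 + 28 + 31 + 30 + 1 = 304.

304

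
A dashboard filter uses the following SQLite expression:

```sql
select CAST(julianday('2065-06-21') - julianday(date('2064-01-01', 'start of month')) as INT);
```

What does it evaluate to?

`start of month` rewinds 2064-01-01 to 2064-01-01.
30 days remain in January 2064 after the 1st (31 − 1).
Full months from February 2064 through May 2065 contribute their day counts.
Then 21 days into June 2065.
Total: 30 + 29 + 31 + 30 + 31 + 30 + 31 + 31 + 30 + 31 + 30 + 31 + 31 + 28 + 31 + 30 + 31 + 21 = 537.

537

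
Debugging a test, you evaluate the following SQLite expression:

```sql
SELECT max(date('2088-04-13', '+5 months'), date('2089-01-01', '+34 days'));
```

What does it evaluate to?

date('2088-04-13', '+5 months') → 2088-09-13.
date('2089-01-01', '+34 days') → 2089-02-04.
Later of the two is 2089-02-04.

2089-02-04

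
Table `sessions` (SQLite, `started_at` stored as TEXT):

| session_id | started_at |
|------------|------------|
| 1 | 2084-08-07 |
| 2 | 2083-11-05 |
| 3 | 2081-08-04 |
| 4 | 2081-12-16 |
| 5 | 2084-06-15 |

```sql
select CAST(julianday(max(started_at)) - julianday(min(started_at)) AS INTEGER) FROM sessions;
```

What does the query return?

MIN = 2081-08-04, MAX = 2084-08-07.
27 days remain in August 2081 after the 4th (31 − 4).
Full months from September 2081 through July 2084 contribute their day counts.
Then 7 days into August 2084.
Total: 27 + 30 + 31 + 30 + 31 + 31 + 28 + 31 + 30 + 31 + 30 + 31 + 31 + 30 + 31 + 30 + 31 + 31 + 28 + 31 + 30 + 31 + 30 + 31 + 31 + 30 + 31 + 30 + 31 + 31 + 29 + 31 + 30 + 31 + 30 + 31 + 7 = 1099.

1099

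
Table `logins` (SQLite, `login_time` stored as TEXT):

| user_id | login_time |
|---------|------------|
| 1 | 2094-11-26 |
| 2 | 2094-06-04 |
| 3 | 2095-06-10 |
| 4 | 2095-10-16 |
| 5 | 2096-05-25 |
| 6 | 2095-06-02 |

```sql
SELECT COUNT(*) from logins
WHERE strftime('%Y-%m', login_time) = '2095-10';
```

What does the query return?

Rows with year-month 2095-10: 2095-10-16 → 1.

1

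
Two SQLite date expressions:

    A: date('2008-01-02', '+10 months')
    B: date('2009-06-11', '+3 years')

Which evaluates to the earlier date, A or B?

A

A = 2008-11-02.
B = 2012-06-11.
A is earlier.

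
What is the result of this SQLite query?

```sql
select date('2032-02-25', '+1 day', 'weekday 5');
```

Advancing 1 more day within February lands on 2032-02-26.
`weekday 5` advances to the next Friday; 2032-02-26 is a Thursday, so it moves forward to 2032-02-27.

2032-02-27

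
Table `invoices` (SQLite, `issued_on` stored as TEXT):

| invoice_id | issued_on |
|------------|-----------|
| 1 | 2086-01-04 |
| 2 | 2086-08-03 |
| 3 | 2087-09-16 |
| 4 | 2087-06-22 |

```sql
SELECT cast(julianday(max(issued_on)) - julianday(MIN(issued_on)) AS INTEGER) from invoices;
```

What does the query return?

620

MIN = 2086-01-04, MAX = 2087-09-16.
27 days remain in January 2086 after the 4th (31 − 4).
Full months from February 2086 through August 2087 contribute their day counts.
Then 16 days into September 2087.
Total: 27 + 28 + 31 + 30 + 31 + 30 + 31 + 31 + 30 + 31 + 30 + 31 + 31 + 28 + 31 + 30 + 31 + 30 + 31 + 31 + 16 = 620.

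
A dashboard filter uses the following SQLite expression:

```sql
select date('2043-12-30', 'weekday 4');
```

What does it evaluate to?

`weekday 4` advances to the next Thursday; 2043-12-30 is a Wednesday, so it moves forward to 2043-12-31.

2043-12-31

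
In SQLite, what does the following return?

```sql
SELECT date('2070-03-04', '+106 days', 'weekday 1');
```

2070-06-23

Applying '+106 days' to 2070-03-04: counting 106 days forward gives 2070-06-18.
`weekday 1` advances to the next Monday; 2070-06-18 is a Wednesday, so it moves forward to 2070-06-23.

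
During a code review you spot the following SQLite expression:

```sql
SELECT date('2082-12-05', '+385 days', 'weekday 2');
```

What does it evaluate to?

2083-12-28

Applying '+385 days' to 2082-12-05: counting 385 days forward gives 2083-12-25.
`weekday 2` advances to the next Tuesday; 2083-12-25 is a Saturday, so it moves forward to 2083-12-28.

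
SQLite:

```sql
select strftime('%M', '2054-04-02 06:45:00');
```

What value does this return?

45

`%M` extracts the 2-digit minute: 45.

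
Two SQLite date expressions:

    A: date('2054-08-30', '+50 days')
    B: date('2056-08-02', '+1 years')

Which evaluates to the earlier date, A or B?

A = 2054-10-19.
B = 2057-08-02.
A is earlier.

A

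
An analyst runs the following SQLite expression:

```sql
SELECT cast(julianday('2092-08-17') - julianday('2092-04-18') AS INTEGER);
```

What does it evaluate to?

12 days remain in April 2092 after the 18th (30 − 18).
May 2092: 31 days.
June 2092: 30 days.
July 2092: 31 days.
Then 17 days into August 2092.
Total: 12 + 31 + 30 + 31 + 17 = 121.

121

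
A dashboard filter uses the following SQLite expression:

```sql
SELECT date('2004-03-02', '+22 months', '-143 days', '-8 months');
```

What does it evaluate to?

Adding +22 months to 2004-03-02 gives 2006-01-02.
Applying '-143 days' to 2006-01-02: counting 143 days back gives 2005-08-12.
Adding -8 months to 2005-08-12 gives 2004-12-12.

2004-12-12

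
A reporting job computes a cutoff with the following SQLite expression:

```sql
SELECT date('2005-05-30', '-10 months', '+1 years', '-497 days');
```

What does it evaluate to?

Adding -10 months to 2005-05-30 gives 2004-07-30.
Adding +1 year to 2004-07-30 gives 2005-07-30.
Applying '-497 days' to 2005-07-30: counting 497 days back gives 2004-03-20.

2004-03-20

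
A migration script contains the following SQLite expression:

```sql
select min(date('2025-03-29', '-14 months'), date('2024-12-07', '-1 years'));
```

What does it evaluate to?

2023-12-07

date('2025-03-29', '-14 months') → 2024-01-29.
date('2024-12-07', '-1 years') → 2023-12-07.
Earlier of the two is 2023-12-07.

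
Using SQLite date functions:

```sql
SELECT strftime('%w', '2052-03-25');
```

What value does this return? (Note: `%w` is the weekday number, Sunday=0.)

1

2052-03-25 is a Monday; with Sunday=0 that is 1.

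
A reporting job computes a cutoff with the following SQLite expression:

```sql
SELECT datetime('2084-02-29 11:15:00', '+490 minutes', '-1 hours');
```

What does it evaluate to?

490 minutes = 8h 10m; +490 minutes from 2084-02-29 11:15:00 is 2084-02-29 19:25:00.
-1 hours from 2084-02-29 19:25:00 is 2084-02-29 18:25:00.

2084-02-29 18:25:00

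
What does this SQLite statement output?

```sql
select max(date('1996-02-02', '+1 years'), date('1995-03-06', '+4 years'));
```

date('1996-02-02', '+1 years') → 1997-02-02.
date('1995-03-06', '+4 years') → 1999-03-06.
Later of the two is 1999-03-06.

1999-03-06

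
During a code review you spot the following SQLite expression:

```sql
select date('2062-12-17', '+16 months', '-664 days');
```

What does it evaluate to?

Adding +16 months to 2062-12-17 gives 2064-04-17.
Applying '-664 days' to 2064-04-17: counting 664 days back gives 2062-06-23.

2062-06-23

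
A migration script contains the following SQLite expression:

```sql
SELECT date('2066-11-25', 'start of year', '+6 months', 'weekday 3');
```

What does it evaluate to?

`start of year` rewinds 2066-11-25 to 2066-01-01.
Adding +6 months to 2066-01-01 gives 2066-07-01.
`weekday 3` advances to the next Wednesday; 2066-07-01 is a Thursday, so it moves forward to 2066-07-07.

2066-07-07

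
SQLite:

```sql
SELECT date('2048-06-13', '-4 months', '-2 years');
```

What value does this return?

Adding -4 months to 2048-06-13 gives 2048-02-13.
Adding -2 years to 2048-02-13 gives 2046-02-13.

2046-02-13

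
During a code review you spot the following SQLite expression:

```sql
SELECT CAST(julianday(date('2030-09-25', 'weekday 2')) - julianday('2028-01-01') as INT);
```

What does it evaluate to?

`weekday 2` advances to the next Tuesday; 2030-09-25 is a Wednesday, so it moves forward to 2030-10-01.
30 days remain in January 2028 after the 1st (31 − 1).
Full months from February 2028 through September 2030 contribute their day counts.
Then 1 day into October 2030.
Total: 30 + 29 + 31 + 30 + 31 + 30 + 31 + 31 + 30 + 31 + 30 + 31 + 31 + 28 + 31 + 30 + 31 + 30 + 31 + 31 + 30 + 31 + 30 + 31 + 31 + 28 + 31 + 30 + 31 + 30 + 31 + 31 + 30 + 1 = 1004.

1004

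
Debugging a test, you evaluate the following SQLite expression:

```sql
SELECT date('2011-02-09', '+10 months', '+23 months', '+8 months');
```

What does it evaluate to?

Adding +10 months to 2011-02-09 gives 2011-12-09.
Adding +23 months to 2011-12-09 gives 2013-11-09.
Adding +8 months to 2013-11-09 gives 2014-07-09.

2014-07-09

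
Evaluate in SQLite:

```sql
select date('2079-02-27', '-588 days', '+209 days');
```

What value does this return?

Applying '-588 days' to 2079-02-27: counting 588 days back gives 2077-07-19.
Applying '+209 days' to 2077-07-19: counting 209 days forward gives 2078-02-13.

2078-02-13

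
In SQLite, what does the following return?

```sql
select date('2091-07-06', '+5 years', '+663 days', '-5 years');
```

Adding +5 years to 2091-07-06 gives 2096-07-06.
Applying '+663 days' to 2096-07-06: counting 663 days forward gives 2098-04-30.
Adding -5 years to 2098-04-30 gives 2093-04-30.

2093-04-30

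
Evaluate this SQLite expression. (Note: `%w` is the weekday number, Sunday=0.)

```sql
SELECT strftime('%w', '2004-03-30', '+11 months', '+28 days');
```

First apply '+11 months', '+28 days': 2004-03-30 → 2005-03-30.
2005-03-30 is a Wednesday; with Sunday=0 that is 3.

3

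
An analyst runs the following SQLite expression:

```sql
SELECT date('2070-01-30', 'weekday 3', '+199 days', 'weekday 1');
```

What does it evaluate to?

2070-08-25

`weekday 3` advances to the next Wednesday; 2070-01-30 is a Thursday, so it moves forward to 2070-02-05.
Applying '+199 days' to 2070-02-05: counting 199 days forward gives 2070-08-23.
`weekday 1` advances to the next Monday; 2070-08-23 is a Saturday, so it moves forward to 2070-08-25.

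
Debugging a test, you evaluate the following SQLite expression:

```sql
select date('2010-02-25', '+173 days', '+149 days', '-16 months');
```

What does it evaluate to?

Applying '+173 days' to 2010-02-25: counting 173 days forward gives 2010-08-17.
Applying '+149 days' to 2010-08-17: counting 149 days forward gives 2011-01-13.
Adding -16 months to 2011-01-13 gives 2009-09-13.

2009-09-13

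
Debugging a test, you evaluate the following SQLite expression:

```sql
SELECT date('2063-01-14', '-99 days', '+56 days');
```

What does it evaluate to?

Applying '-99 days' to 2063-01-14: counting 99 days back gives 2062-10-07.
Applying '+56 days' to 2062-10-07: counting 56 days forward gives 2062-12-02.

2062-12-02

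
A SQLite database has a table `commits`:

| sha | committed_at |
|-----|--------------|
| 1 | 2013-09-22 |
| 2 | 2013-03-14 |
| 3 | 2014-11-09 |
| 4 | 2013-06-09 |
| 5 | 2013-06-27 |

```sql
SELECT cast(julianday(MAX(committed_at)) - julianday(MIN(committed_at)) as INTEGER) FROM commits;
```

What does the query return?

MIN = 2013-03-14, MAX = 2014-11-09.
17 days remain in March 2013 after the 14th (31 − 14).
Full months from April 2013 through October 2014 contribute their day counts.
Then 9 days into November 2014.
Total: 17 + 30 + 31 + 30 + 31 + 31 + 30 + 31 + 30 + 31 + 31 + 28 + 31 + 30 + 31 + 30 + 31 + 31 + 30 + 31 + 9 = 605.

605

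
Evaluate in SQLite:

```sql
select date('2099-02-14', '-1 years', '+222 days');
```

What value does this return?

Adding -1 year to 2099-02-14 gives 2098-02-14.
Applying '+222 days' to 2098-02-14: counting 222 days forward gives 2098-09-24.

2098-09-24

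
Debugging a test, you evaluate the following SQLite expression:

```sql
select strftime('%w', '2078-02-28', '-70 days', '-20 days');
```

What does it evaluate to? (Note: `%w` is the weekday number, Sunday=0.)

First apply '-70 days', '-20 days': 2078-02-28 → 2077-11-30.
2077-11-30 is a Tuesday; with Sunday=0 that is 2.

2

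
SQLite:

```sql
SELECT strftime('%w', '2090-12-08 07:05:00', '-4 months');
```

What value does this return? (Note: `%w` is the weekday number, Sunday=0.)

First apply '-4 months': 2090-12-08 07:05:00 → 2090-08-08 07:05:00.
2090-08-08 is a Tuesday; with Sunday=0 that is 2.

2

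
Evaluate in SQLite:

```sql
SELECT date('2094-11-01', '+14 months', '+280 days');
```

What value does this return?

Adding +14 months to 2094-11-01 gives 2096-01-01.
Applying '+280 days' to 2096-01-01: counting 280 days forward gives 2096-10-07.

2096-10-07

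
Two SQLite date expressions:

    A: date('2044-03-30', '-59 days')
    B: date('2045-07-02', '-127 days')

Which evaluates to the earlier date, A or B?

A = 2044-01-31.
B = 2045-02-25.
A is earlier.

A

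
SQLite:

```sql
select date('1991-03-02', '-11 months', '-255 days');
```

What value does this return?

Adding -11 months to 1991-03-02 gives 1990-04-02.
Applying '-255 days' to 1990-04-02: counting 255 days back gives 1989-07-21.

1989-07-21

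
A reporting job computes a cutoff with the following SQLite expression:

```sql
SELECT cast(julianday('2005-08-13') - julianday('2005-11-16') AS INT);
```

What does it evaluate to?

-95

18 days remain in August 2005 after the 13th (31 − 13).
September 2005: 30 days.
October 2005: 31 days.
Then 16 days into November 2005.
Total: 18 + 30 + 31 + 16 = 95.
The subtraction is earlier − later, so the result is −95 → -95.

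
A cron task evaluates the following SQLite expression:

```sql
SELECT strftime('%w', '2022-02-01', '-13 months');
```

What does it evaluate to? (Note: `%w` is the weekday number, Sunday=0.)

First apply '-13 months': 2022-02-01 → 2021-01-01.
2021-01-01 is a Friday; with Sunday=0 that is 5.

5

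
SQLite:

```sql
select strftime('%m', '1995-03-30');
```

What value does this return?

`%m` extracts the 2-digit month (01-12): 03.

03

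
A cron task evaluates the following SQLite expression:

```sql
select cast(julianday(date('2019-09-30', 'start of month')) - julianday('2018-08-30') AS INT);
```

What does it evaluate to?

`start of month` rewinds 2019-09-30 to 2019-09-01.
1 day remains in August 2018 after the 30th (31 − 30).
Full months from September 2018 through August 2019 contribute their day counts.
Then 1 day into September 2019.
Total: 1 + 30 + 31 + 30 + 31 + 31 + 28 + 31 + 30 + 31 + 30 + 31 + 31 + 1 = 367.

367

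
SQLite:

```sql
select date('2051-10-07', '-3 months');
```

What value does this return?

Adding -3 months to 2051-10-07 gives 2051-07-07.

2051-07-07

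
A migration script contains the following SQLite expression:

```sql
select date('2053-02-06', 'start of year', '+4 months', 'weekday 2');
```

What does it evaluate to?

2053-05-06

`start of year` rewinds 2053-02-06 to 2053-01-01.
Adding +4 months to 2053-01-01 gives 2053-05-01.
`weekday 2` advances to the next Tuesday; 2053-05-01 is a Thursday, so it moves forward to 2053-05-06.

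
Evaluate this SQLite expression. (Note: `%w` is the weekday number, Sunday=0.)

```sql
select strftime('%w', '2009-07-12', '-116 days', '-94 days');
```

First apply '-116 days', '-94 days': 2009-07-12 → 2008-12-14.
2008-12-14 is a Sunday; with Sunday=0 that is 0.

0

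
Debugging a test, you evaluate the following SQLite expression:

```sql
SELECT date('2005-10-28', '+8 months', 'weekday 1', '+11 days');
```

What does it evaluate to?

2006-07-14

Adding +8 months to 2005-10-28 gives 2006-06-28.
`weekday 1` advances to the next Monday; 2006-06-28 is a Wednesday, so it moves forward to 2006-07-03.
Advancing 11 more days within July lands on 2006-07-14.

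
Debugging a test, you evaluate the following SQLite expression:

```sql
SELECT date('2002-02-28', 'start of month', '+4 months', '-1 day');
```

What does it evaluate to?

2002-05-31

`start of month` rewinds 2002-02-28 to 2002-02-01.
Adding +4 months to 2002-02-01 gives 2002-06-01.
Going back 1 day from 2002-06-01 reaches 2002-05-31 (last day of May, 31 days).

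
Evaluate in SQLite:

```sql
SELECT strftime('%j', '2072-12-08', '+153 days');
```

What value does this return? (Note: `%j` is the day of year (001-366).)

First apply '+153 days': 2072-12-08 → 2073-05-10.
Day-of-year for 2073-05-10: days since 2073-01-01 inclusive = 130, zero-padded to 130.

130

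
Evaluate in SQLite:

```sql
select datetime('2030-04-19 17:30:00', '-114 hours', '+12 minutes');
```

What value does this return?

2030-04-14 23:42:00

-114 hours from 2030-04-19 17:30:00 is 2030-04-14 23:30:00 (crosses midnight).
+12 minutes from 2030-04-14 23:30:00 is 2030-04-14 23:42:00.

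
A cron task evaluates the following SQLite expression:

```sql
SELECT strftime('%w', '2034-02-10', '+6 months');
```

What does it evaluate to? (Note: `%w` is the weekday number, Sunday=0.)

First apply '+6 months': 2034-02-10 → 2034-08-10.
2034-08-10 is a Thursday; with Sunday=0 that is 4.

4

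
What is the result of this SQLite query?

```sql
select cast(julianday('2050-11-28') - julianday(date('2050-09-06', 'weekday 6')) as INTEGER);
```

79

`weekday 6` advances to the next Saturday; 2050-09-06 is a Tuesday, so it moves forward to 2050-09-10.
20 days remain in September 2050 after the 10th (30 − 10).
October 2050: 31 days.
Then 28 days into November 2050.
Total: 20 + 31 + 28 = 79.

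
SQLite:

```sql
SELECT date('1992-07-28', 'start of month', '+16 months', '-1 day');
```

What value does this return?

`start of month` rewinds 1992-07-28 to 1992-07-01.
Adding +16 months to 1992-07-01 gives 1993-11-01.
Going back 1 day from 1993-11-01 reaches 1993-10-31 (last day of October, 31 days).

1993-10-31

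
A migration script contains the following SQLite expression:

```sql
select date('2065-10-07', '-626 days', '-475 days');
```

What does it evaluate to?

Applying '-626 days' to 2065-10-07: counting 626 days back gives 2064-01-20.
Applying '-475 days' to 2064-01-20: counting 475 days back gives 2062-10-02.

2062-10-02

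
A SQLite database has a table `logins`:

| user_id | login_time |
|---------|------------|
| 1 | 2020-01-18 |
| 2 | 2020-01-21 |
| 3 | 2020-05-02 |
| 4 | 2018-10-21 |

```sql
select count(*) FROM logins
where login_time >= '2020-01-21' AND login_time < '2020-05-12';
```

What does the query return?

2

Rows in [2020-01-21, 2020-05-12): 2020-01-21, 2020-05-02 → 2 rows.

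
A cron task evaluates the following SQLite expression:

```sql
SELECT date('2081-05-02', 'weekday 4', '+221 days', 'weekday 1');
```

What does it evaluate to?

`weekday 4` advances to the next Thursday; 2081-05-02 is a Friday, so it moves forward to 2081-05-08.
Applying '+221 days' to 2081-05-08: counting 221 days forward gives 2081-12-15.
`weekday 1` advances to the next Monday; 2081-12-15 is already a Monday, so it stays at 2081-12-15.

2081-12-15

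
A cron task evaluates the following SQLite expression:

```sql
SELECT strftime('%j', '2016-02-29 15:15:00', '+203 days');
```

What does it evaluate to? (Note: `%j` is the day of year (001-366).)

First apply '+203 days': 2016-02-29 15:15:00 → 2016-09-19 15:15:00.
Day-of-year for 2016-09-19: days since 2016-01-01 inclusive = 263, zero-padded to 263.

263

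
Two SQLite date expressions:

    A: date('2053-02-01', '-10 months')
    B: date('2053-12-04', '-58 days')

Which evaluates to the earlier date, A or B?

A = 2052-04-01.
B = 2053-10-07.
A is earlier.

A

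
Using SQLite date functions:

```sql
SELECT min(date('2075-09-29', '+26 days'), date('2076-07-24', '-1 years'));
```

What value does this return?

date('2075-09-29', '+26 days') → 2075-10-25.
date('2076-07-24', '-1 years') → 2075-07-24.
Earlier of the two is 2075-07-24.

2075-07-24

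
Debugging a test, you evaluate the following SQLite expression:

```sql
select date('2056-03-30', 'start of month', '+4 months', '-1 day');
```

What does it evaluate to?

2056-06-30

`start of month` rewinds 2056-03-30 to 2056-03-01.
Adding +4 months to 2056-03-01 gives 2056-07-01.
Going back 1 day from 2056-07-01 reaches 2056-06-30 (last day of June, 30 days).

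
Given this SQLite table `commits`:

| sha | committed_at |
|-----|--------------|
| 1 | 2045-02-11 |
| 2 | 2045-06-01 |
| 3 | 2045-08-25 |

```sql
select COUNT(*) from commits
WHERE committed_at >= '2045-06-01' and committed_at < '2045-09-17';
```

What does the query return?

2

Rows in [2045-06-01, 2045-09-17): 2045-06-01, 2045-08-25 → 2 rows.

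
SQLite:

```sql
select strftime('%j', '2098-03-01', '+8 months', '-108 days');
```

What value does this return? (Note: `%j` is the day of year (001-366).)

197

First apply '+8 months', '-108 days': 2098-03-01 → 2098-07-16.
Day-of-year for 2098-07-16: days since 2098-01-01 inclusive = 197, zero-padded to 197.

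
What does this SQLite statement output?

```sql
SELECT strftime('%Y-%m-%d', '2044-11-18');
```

2044-11-18

`%Y-%m-%d` extracts the ISO date: 2044-11-18.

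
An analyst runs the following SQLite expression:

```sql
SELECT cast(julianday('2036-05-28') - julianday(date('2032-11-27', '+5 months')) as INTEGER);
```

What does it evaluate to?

1127

Adding +5 months to 2032-11-27 gives 2033-04-27.
3 days remain in April 2033 after the 27th (30 − 27).
Full months from May 2033 through April 2036 contribute their day counts.
Then 28 days into May 2036.
Total: 3 + 31 + 30 + 31 + 31 + 30 + 31 + 30 + 31 + 31 + 28 + 31 + 30 + 31 + 30 + 31 + 31 + 30 + 31 + 30 + 31 + 31 + 28 + 31 + 30 + 31 + 30 + 31 + 31 + 30 + 31 + 30 + 31 + 31 + 29 + 31 + 30 + 28 = 1127.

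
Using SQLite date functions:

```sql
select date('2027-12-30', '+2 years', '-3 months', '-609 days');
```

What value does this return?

Adding +2 years to 2027-12-30 gives 2029-12-30.
Adding -3 months to 2029-12-30 gives 2029-09-30.
Applying '-609 days' to 2029-09-30: counting 609 days back gives 2028-01-30.

2028-01-30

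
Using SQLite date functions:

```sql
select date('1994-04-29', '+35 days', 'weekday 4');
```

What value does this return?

1994-06-09

April 1994 has 30 days; 1 remain after the 29th, so 2 days reach 1994-05-01.
May 1994 has 31 days; 30 remain after the 1st, so 31 days reach 1994-06-01.
Advancing 2 more days within June lands on 1994-06-03.
`weekday 4` advances to the next Thursday; 1994-06-03 is a Friday, so it moves forward to 1994-06-09.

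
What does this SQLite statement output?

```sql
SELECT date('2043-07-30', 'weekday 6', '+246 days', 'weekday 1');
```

`weekday 6` advances to the next Saturday; 2043-07-30 is a Thursday, so it moves forward to 2043-08-01.
Applying '+246 days' to 2043-08-01: counting 246 days forward gives 2044-04-03.
`weekday 1` advances to the next Monday; 2044-04-03 is a Sunday, so it moves forward to 2044-04-04.

2044-04-04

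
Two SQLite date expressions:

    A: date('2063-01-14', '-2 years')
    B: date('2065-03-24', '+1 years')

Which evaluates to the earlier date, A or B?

A

A = 2061-01-14.
B = 2066-03-24.
A is earlier.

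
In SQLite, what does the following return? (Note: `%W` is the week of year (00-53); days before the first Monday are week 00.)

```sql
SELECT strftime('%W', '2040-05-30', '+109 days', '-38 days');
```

32

First apply '+109 days', '-38 days': 2040-05-30 → 2040-08-09.
2040-08-09 is a Thursday. SQLite's %W counts Mondays since the year started; the result is 32.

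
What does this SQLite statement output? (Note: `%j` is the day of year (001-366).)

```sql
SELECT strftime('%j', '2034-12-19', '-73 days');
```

First apply '-73 days': 2034-12-19 → 2034-10-07.
Day-of-year for 2034-10-07: days since 2034-01-01 inclusive = 280, zero-padded to 280.

280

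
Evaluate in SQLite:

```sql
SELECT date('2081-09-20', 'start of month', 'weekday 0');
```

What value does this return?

`start of month` rewinds 2081-09-20 to 2081-09-01.
`weekday 0` advances to the next Sunday; 2081-09-01 is a Monday, so it moves forward to 2081-09-07.

2081-09-07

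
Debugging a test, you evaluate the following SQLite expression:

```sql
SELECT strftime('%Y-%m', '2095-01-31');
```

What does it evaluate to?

`%Y-%m` extracts the year-month: 2095-01.

2095-01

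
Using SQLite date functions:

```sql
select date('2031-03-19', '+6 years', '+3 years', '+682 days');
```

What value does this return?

2042-01-30

Adding +6 years to 2031-03-19 gives 2037-03-19.
Adding +3 years to 2037-03-19 gives 2040-03-19.
Applying '+682 days' to 2040-03-19: counting 682 days forward gives 2042-01-30.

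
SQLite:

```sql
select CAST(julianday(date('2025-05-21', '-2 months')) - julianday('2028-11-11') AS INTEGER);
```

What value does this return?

-1331

Adding -2 months to 2025-05-21 gives 2025-03-21.
10 days remain in March 2025 after the 21st (31 − 21).
Full months from April 2025 through October 2028 contribute their day counts.
Then 11 days into November 2028.
Total: 10 + 30 + 31 + 30 + 31 + 31 + 30 + 31 + 30 + 31 + 31 + 28 + 31 + 30 + 31 + 30 + 31 + 31 + 30 + 31 + 30 + 31 + 31 + 28 + 31 + 30 + 31 + 30 + 31 + 31 + 30 + 31 + 30 + 31 + 31 + 29 + 31 + 30 + 31 + 30 + 31 + 31 + 30 + 31 + 11 = 1331.
The subtraction is earlier − later, so the result is −1331 → -1331.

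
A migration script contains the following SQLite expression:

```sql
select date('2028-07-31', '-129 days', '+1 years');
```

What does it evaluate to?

2029-03-24

Applying '-129 days' to 2028-07-31: counting 129 days back gives 2028-03-24.
Adding +1 year to 2028-03-24 gives 2029-03-24.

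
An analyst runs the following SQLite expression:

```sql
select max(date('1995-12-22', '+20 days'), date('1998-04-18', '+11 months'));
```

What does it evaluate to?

1999-03-18

date('1995-12-22', '+20 days') → 1996-01-11.
date('1998-04-18', '+11 months') → 1999-03-18.
Later of the two is 1999-03-18.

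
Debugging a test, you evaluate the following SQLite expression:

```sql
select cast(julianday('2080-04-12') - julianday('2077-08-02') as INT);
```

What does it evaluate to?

984

29 days remain in August 2077 after the 2nd (31 − 2).
Full months from September 2077 through March 2080 contribute their day counts.
Then 12 days into April 2080.
Total: 29 + 30 + 31 + 30 + 31 + 31 + 28 + 31 + 30 + 31 + 30 + 31 + 31 + 30 + 31 + 30 + 31 + 31 + 28 + 31 + 30 + 31 + 30 + 31 + 31 + 30 + 31 + 30 + 31 + 31 + 29 + 31 + 12 = 984.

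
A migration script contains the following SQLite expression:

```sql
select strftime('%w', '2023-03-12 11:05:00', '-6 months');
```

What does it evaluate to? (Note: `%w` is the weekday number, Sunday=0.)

1

First apply '-6 months': 2023-03-12 11:05:00 → 2022-09-12 11:05:00.
2022-09-12 is a Monday; with Sunday=0 that is 1.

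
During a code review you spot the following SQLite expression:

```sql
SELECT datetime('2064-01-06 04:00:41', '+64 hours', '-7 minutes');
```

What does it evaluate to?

2064-01-08 19:53:41

+64 hours from 2064-01-06 04:00:41 is 2064-01-08 20:00:41 (crosses midnight).
-7 minutes from 2064-01-08 20:00:41 is 2064-01-08 19:53:41.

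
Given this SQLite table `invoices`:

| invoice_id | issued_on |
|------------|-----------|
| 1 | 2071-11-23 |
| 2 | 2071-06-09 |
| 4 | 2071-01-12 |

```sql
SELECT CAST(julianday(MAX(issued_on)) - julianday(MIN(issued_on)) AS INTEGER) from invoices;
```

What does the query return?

MIN = 2071-01-12, MAX = 2071-11-23.
19 days remain in January 2071 after the 12th (31 − 12).
Full months from February 2071 through October 2071 contribute their day counts.
Then 23 days into November 2071.
Total: 19 + 28 + 31 + 30 + 31 + 30 + 31 + 31 + 30 + 31 + 23 = 315.

315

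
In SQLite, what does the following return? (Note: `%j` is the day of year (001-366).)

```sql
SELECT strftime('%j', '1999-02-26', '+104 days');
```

First apply '+104 days': 1999-02-26 → 1999-06-10.
Day-of-year for 1999-06-10: days since 1999-01-01 inclusive = 161, zero-padded to 161.

161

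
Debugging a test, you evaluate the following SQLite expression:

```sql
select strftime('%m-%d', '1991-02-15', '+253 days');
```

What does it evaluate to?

First apply '+253 days': 1991-02-15 → 1991-10-26.
`%m-%d` extracts the month-day: 10-26.

10-26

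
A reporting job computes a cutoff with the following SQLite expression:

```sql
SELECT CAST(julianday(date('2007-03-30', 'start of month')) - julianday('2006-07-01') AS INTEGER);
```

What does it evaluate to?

`start of month` rewinds 2007-03-30 to 2007-03-01.
30 days remain in July 2006 after the 1st (31 − 1).
Full months from August 2006 through February 2007 contribute their day counts.
Then 1 day into March 2007.
Total: 30 + 31 + 30 + 31 + 30 + 31 + 31 + 28 + 1 = 243.

243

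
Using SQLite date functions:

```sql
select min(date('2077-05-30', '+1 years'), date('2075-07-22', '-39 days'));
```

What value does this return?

2075-06-13

date('2077-05-30', '+1 years') → 2078-05-30.
date('2075-07-22', '-39 days') → 2075-06-13.
Earlier of the two is 2075-06-13.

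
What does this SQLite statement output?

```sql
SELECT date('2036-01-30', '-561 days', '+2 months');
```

2034-09-18

Applying '-561 days' to 2036-01-30: counting 561 days back gives 2034-07-18.
Adding +2 months to 2034-07-18 gives 2034-09-18.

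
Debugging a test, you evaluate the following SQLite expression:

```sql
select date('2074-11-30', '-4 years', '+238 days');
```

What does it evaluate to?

Adding -4 years to 2074-11-30 gives 2070-11-30.
Applying '+238 days' to 2070-11-30: counting 238 days forward gives 2071-07-26.

2071-07-26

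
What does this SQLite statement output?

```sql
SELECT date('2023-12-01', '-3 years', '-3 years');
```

2017-12-01

Adding -3 years to 2023-12-01 gives 2020-12-01.
Adding -3 years to 2020-12-01 gives 2017-12-01.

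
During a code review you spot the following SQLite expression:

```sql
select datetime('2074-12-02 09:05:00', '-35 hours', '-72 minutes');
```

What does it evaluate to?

2074-11-30 20:53:00

-35 hours from 2074-12-02 09:05:00 is 2074-11-30 22:05:00 (crosses midnight).
72 minutes = 1h 12m; -72 minutes from 2074-11-30 22:05:00 is 2074-11-30 20:53:00.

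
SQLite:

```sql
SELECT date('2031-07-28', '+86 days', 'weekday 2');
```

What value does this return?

Applying '+86 days' to 2031-07-28: counting 86 days forward gives 2031-10-22.
`weekday 2` advances to the next Tuesday; 2031-10-22 is a Wednesday, so it moves forward to 2031-10-28.

2031-10-28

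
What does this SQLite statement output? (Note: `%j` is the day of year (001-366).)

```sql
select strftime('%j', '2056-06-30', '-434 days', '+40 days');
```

153

First apply '-434 days', '+40 days': 2056-06-30 → 2055-06-02.
Day-of-year for 2055-06-02: days since 2055-01-01 inclusive = 153, zero-padded to 153.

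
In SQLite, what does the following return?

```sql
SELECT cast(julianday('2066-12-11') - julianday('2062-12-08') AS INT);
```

23 days remain in December 2062 after the 8th (31 − 8).
Full months from January 2063 through November 2066 contribute their day counts.
Then 11 days into December 2066.
Total: 23 + 31 + 28 + 31 + 30 + 31 + 30 + 31 + 31 + 30 + 31 + 30 + 31 + 31 + 29 + 31 + 30 + 31 + 30 + 31 + 31 + 30 + 31 + 30 + 31 + 31 + 28 + 31 + 30 + 31 + 30 + 31 + 31 + 30 + 31 + 30 + 31 + 31 + 28 + 31 + 30 + 31 + 30 + 31 + 31 + 30 + 31 + 30 + 11 = 1464.

1464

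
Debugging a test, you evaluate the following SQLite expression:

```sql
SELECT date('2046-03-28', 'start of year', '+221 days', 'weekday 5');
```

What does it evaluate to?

`start of year` rewinds 2046-03-28 to 2046-01-01.
Applying '+221 days' to 2046-01-01: counting 221 days forward gives 2046-08-10.
`weekday 5` advances to the next Friday; 2046-08-10 is already a Friday, so it stays at 2046-08-10.

2046-08-10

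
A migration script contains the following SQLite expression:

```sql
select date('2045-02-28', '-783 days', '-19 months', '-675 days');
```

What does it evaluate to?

2039-08-02

Applying '-783 days' to 2045-02-28: counting 783 days back gives 2043-01-07.
Adding -19 months to 2043-01-07 gives 2041-06-07.
Applying '-675 days' to 2041-06-07: counting 675 days back gives 2039-08-02.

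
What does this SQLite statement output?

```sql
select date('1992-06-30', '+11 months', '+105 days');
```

1993-09-12

Adding +11 months to 1992-06-30 gives 1993-05-30.
Applying '+105 days' to 1993-05-30: counting 105 days forward gives 1993-09-12.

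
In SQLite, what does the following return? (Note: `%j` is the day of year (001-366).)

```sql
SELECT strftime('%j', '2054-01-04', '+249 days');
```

253

First apply '+249 days': 2054-01-04 → 2054-09-10.
Day-of-year for 2054-09-10: days since 2054-01-01 inclusive = 253, zero-padded to 253.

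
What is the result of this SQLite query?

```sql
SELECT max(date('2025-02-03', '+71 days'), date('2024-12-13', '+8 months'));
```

2025-08-13

date('2025-02-03', '+71 days') → 2025-04-15.
date('2024-12-13', '+8 months') → 2025-08-13.
Later of the two is 2025-08-13.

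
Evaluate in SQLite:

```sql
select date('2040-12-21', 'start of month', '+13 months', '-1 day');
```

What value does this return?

2041-12-31

`start of month` rewinds 2040-12-21 to 2040-12-01.
Adding +13 months to 2040-12-01 gives 2042-01-01.
Going back 1 day from 2042-01-01 reaches 2041-12-31 (last day of December, 31 days).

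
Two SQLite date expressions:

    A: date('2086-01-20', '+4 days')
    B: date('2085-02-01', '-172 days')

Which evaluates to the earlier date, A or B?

A = 2086-01-24.
B = 2084-08-13.
B is earlier.

B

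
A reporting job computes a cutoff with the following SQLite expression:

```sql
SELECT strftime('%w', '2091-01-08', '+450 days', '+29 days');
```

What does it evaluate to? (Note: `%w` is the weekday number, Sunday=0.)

4

First apply '+450 days', '+29 days': 2091-01-08 → 2092-05-01.
2092-05-01 is a Thursday; with Sunday=0 that is 4.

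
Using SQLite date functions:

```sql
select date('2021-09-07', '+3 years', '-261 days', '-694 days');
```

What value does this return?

2022-01-26

Adding +3 years to 2021-09-07 gives 2024-09-07.
Applying '-261 days' to 2024-09-07: counting 261 days back gives 2023-12-21.
Applying '-694 days' to 2023-12-21: counting 694 days back gives 2022-01-26.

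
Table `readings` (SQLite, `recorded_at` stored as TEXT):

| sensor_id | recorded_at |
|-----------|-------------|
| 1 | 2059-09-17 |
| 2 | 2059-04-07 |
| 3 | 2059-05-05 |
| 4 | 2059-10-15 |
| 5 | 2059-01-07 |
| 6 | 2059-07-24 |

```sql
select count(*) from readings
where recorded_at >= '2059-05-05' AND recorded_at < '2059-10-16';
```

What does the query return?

4

Rows in [2059-05-05, 2059-10-16): 2059-09-17, 2059-05-05, 2059-10-15, 2059-07-24 → 4 rows.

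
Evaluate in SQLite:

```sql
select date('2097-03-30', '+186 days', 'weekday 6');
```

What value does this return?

Applying '+186 days' to 2097-03-30: counting 186 days forward gives 2097-10-02.
`weekday 6` advances to the next Saturday; 2097-10-02 is a Wednesday, so it moves forward to 2097-10-05.

2097-10-05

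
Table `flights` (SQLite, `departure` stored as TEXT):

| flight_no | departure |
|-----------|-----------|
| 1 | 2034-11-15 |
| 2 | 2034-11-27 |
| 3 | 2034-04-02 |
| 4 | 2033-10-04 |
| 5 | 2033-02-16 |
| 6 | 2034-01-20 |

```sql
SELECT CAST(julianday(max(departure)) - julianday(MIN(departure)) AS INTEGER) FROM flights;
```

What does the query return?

649

MIN = 2033-02-16, MAX = 2034-11-27.
12 days remain in February 2033 after the 16th (28 − 16).
Full months from March 2033 through October 2034 contribute their day counts.
Then 27 days into November 2034.
Total: 12 + 31 + 30 + 31 + 30 + 31 + 31 + 30 + 31 + 30 + 31 + 31 + 28 + 31 + 30 + 31 + 30 + 31 + 31 + 30 + 31 + 27 = 649.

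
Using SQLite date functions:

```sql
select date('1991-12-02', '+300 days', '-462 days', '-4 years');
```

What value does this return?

Applying '+300 days' to 1991-12-02: counting 300 days forward gives 1992-09-27.
Applying '-462 days' to 1992-09-27: counting 462 days back gives 1991-06-23.
Adding -4 years to 1991-06-23 gives 1987-06-23.

1987-06-23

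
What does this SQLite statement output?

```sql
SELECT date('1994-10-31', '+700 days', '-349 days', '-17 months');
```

Applying '+700 days' to 1994-10-31: counting 700 days forward gives 1996-09-30.
Applying '-349 days' to 1996-09-30: counting 349 days back gives 1995-10-17.
Adding -17 months to 1995-10-17 gives 1994-05-17.

1994-05-17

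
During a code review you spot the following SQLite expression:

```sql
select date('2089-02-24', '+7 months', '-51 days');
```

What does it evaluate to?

2089-08-04

Adding +7 months to 2089-02-24 gives 2089-09-24.
Applying '-51 days' to 2089-09-24: counting 51 days back gives 2089-08-04.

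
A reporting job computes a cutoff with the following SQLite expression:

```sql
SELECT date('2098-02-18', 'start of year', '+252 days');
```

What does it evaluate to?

2098-09-10

`start of year` rewinds 2098-02-18 to 2098-01-01.
Applying '+252 days' to 2098-01-01: counting 252 days forward gives 2098-09-10.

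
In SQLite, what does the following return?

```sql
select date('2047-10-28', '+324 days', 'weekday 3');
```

2048-09-16

Applying '+324 days' to 2047-10-28: counting 324 days forward gives 2048-09-16.
`weekday 3` advances to the next Wednesday; 2048-09-16 is already a Wednesday, so it stays at 2048-09-16.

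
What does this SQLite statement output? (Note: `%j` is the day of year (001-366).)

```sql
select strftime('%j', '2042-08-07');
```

219

Day-of-year for 2042-08-07: days since 2042-01-01 inclusive = 219, zero-padded to 219.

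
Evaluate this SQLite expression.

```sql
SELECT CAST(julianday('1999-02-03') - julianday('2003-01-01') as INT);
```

25 days remain in February 1999 after the 3rd (28 − 3).
Full months from March 1999 through December 2002 contribute their day counts.
Then 1 day into January 2003.
Total: 25 + 31 + 30 + 31 + 30 + 31 + 31 + 30 + 31 + 30 + 31 + 31 + 29 + 31 + 30 + 31 + 30 + 31 + 31 + 30 + 31 + 30 + 31 + 31 + 28 + 31 + 30 + 31 + 30 + 31 + 31 + 30 + 31 + 30 + 31 + 31 + 28 + 31 + 30 + 31 + 30 + 31 + 31 + 30 + 31 + 30 + 31 + 1 = 1428.
The subtraction is earlier − later, so the result is −1428 → -1428.

-1428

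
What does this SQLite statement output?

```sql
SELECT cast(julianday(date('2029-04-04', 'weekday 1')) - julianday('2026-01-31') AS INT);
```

1164

`weekday 1` advances to the next Monday; 2029-04-04 is a Wednesday, so it moves forward to 2029-04-09.
0 days remain in January 2026 after the 31st (31 − 31).
Full months from February 2026 through March 2029 contribute their day counts.
Then 9 days into April 2029.
Total: 0 + 28 + 31 + 30 + 31 + 30 + 31 + 31 + 30 + 31 + 30 + 31 + 31 + 28 + 31 + 30 + 31 + 30 + 31 + 31 + 30 + 31 + 30 + 31 + 31 + 29 + 31 + 30 + 31 + 30 + 31 + 31 + 30 + 31 + 30 + 31 + 31 + 28 + 31 + 9 = 1164.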